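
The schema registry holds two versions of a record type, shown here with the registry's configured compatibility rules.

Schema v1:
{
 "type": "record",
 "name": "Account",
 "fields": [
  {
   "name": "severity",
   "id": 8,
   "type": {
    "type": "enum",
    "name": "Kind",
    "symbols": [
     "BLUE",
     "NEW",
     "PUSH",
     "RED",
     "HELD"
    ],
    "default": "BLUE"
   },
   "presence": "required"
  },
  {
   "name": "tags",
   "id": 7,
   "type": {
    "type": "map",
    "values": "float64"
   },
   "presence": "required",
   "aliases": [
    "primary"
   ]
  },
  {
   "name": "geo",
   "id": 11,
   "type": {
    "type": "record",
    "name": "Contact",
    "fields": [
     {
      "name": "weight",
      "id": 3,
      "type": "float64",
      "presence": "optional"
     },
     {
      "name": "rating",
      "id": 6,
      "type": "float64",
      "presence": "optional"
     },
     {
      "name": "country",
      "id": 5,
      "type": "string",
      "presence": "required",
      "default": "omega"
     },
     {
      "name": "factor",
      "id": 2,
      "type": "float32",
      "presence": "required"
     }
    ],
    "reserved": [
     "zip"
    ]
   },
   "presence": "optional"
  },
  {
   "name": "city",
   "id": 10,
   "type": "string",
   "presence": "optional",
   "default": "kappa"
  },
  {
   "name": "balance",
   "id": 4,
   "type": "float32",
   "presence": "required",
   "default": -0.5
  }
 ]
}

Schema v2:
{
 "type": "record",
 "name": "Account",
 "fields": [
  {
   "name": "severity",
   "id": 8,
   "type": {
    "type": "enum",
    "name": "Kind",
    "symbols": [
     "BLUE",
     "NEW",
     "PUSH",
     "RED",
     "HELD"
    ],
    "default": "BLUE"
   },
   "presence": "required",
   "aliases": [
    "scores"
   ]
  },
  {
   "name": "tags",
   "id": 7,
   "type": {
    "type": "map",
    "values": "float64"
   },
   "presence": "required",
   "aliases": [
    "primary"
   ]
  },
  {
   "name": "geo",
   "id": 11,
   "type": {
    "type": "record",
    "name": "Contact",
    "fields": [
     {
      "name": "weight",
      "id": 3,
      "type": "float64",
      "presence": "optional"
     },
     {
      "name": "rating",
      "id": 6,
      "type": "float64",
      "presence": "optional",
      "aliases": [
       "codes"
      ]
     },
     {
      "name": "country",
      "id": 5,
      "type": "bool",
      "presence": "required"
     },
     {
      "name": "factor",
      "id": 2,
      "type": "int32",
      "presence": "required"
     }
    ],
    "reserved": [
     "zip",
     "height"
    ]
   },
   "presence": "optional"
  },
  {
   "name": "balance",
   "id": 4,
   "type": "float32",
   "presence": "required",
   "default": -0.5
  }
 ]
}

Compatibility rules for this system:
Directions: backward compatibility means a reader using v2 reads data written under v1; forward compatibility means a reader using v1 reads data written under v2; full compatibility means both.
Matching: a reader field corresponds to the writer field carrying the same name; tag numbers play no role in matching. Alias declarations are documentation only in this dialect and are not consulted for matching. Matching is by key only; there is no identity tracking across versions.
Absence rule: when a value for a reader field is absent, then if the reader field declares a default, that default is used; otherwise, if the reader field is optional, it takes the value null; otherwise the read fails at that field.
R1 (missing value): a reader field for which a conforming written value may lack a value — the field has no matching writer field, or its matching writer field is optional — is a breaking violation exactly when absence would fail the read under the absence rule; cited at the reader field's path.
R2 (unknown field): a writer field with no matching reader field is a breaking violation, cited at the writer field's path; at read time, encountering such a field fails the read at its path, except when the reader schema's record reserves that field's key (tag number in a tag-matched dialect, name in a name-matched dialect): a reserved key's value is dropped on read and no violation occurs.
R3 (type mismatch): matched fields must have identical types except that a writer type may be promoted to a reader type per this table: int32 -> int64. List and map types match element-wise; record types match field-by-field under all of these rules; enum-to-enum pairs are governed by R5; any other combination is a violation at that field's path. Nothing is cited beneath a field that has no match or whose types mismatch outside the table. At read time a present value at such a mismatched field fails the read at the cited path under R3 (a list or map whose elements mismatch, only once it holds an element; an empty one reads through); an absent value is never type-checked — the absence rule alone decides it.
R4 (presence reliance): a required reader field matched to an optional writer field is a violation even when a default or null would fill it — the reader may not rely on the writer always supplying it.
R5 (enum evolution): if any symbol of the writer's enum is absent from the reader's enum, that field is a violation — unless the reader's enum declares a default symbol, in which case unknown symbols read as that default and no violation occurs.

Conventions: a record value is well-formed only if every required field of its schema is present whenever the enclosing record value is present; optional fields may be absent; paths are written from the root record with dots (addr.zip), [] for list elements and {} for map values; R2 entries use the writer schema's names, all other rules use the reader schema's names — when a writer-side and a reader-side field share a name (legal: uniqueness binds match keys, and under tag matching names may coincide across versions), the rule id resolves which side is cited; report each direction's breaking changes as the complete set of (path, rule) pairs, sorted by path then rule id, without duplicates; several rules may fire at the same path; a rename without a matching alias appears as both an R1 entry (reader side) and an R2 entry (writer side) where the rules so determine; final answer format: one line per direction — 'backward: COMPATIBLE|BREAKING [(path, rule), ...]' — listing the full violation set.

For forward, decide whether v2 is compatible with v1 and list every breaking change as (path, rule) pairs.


forward: BREAKING [(geo.country, R3), (geo.factor, R3)]

arrows below run writer -> reader for Account
checking forward for Account: reader v1 against writer v2:
  Kind -> Kind, writer required: severity aligns to severity
  map<string, float64> -> map<string, float64>, writer required: tags aligns to tags
  Contact -> Contact, writer optional: geo aligns to geo
  city: no writer match
  float32 -> float32, writer required: balance aligns to balance
  float64 -> float64, writer optional: geo.weight aligns to geo.weight
  float64 -> float64, writer optional: geo.rating aligns to geo.rating
  bool -> string, writer required: geo.country aligns to geo.country
  int32 -> float32, writer required: geo.factor aligns to geo.factor
  breaking: (geo.country, R3)
  breaking: (geo.factor, R3)
  => 2 violation(s): forward is BREAKING for Account
diffs on Account not affecting the asked answer:
  removed field city from record Account -> matters only for Account's backward compatibility — outside the asked direction


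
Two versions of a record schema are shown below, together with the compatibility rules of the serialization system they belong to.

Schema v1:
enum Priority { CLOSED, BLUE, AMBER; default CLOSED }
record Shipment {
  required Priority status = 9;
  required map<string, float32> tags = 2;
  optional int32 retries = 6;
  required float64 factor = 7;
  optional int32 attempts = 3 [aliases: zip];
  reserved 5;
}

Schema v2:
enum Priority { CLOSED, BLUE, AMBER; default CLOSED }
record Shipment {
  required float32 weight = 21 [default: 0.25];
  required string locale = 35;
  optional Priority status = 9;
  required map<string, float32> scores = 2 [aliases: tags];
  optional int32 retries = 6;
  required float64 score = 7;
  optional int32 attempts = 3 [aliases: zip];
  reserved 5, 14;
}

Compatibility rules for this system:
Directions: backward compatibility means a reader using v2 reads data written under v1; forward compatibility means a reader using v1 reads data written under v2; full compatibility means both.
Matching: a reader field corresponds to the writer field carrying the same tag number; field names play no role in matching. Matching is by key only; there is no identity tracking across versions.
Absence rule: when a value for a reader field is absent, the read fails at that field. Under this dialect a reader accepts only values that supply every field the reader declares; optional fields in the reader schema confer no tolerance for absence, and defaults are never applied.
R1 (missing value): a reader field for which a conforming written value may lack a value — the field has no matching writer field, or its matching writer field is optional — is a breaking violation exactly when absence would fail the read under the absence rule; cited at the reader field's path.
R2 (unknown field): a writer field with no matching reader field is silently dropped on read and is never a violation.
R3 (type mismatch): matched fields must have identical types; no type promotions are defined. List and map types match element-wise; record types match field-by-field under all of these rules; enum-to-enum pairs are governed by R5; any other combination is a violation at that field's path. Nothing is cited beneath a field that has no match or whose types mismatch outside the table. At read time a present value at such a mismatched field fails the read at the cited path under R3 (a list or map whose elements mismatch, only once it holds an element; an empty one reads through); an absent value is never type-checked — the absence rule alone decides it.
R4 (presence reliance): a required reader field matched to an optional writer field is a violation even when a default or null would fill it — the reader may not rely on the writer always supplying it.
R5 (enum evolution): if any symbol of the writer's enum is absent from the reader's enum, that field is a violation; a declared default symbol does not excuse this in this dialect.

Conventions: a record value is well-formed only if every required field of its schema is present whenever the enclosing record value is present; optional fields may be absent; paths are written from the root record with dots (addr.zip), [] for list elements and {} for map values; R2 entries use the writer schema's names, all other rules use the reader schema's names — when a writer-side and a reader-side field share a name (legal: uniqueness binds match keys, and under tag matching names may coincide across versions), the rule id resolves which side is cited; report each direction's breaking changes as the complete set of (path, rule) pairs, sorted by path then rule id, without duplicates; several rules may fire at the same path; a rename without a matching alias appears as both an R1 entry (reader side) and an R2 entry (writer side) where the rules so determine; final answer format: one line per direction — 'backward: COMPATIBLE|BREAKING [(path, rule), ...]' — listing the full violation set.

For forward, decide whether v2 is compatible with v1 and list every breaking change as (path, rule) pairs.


forward: BREAKING [(attempts, R1), (retries, R1), (status, R1), (status, R4)]

in Shipment below, arrows point writer -> reader
forward pass over Shipment, reader schema v1, writer schema v2:
  Priority -> Priority, writer optional: status aligns to status
  map<string, float32> -> map<string, float32>, writer required: tags aligns to scores
  int32 -> int32, writer optional: retries aligns to retries
  float64 -> float64, writer required: factor aligns to score
  int32 -> int32, writer optional: attempts aligns to attempts
  writer weight: unknown to reader
  writer locale: unknown to reader
  violation R1 at attempts
  violation R1 at retries
  violation R1 at status
  violation R4 at status
  forward on Shipment therefore BREAKING (4)
the rest of the Shipment diff is inert for this question:
  renamed field factor to score in record Shipment -> triggers nothing under Shipment's printed rules — same verdict
  added field weight to record Shipment: required float32, tag 21, default 0.25 (in v2 it sits immediately before status) -> affects backward compatibility only, which is not asked
  added field locale to record Shipment: required string, tag 35 (in v2 it sits immediately before status) -> affects backward compatibility only, which is not asked
  renamed field tags to scores in record Shipment (alias tags declared on the renamed field) -> triggers nothing under Shipment's printed rules — same verdict


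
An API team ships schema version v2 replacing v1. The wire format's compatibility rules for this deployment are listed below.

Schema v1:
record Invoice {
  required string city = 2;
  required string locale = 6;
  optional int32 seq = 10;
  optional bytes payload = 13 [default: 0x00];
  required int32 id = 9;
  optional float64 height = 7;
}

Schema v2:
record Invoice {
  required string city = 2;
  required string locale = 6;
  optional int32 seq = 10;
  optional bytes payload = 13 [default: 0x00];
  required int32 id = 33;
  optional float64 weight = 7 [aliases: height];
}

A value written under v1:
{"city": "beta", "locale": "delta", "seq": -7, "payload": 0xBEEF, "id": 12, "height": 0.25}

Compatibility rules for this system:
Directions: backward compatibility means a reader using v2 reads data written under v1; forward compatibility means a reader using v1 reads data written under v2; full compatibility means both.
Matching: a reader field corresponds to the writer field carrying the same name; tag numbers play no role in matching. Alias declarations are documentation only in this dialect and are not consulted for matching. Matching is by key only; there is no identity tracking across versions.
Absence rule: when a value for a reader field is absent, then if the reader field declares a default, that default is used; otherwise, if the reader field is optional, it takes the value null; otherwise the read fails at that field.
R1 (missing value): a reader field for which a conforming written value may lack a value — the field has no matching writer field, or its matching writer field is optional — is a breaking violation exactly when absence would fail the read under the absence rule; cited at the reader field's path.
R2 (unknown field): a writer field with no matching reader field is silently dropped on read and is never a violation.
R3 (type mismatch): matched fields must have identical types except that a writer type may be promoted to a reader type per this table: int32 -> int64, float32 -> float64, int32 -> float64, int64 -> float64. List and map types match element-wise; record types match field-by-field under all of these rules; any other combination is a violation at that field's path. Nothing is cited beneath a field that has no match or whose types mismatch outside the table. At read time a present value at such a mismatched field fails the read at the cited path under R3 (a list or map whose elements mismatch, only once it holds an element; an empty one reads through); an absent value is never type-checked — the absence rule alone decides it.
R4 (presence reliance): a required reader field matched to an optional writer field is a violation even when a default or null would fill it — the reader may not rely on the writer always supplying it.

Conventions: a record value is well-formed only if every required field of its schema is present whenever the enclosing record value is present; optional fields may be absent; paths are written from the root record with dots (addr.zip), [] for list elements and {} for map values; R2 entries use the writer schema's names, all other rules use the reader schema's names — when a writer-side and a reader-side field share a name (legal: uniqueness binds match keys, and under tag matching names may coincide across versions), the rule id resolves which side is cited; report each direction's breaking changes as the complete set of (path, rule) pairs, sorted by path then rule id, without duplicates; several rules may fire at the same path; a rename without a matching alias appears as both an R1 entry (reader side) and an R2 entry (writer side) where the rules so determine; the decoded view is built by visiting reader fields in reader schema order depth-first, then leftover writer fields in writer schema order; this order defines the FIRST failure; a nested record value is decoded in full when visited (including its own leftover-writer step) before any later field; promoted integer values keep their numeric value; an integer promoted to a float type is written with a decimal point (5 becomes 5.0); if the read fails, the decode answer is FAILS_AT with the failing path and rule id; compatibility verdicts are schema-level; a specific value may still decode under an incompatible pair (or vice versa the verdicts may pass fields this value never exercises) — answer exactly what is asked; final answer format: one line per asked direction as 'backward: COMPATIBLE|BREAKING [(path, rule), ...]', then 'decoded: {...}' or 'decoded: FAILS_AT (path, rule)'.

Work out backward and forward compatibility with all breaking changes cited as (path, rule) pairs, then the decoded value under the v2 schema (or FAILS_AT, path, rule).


in Invoice below, arrows point writer -> reader
backward on Invoice — v2 reading data written by v1:
  string -> string, writer required: city aligns to city
  string -> string, writer required: locale aligns to locale
  int32 -> int32, writer optional: seq aligns to seq
  bytes -> bytes, writer optional: payload aligns to payload
  int32 -> int32, writer required: id aligns to id
  no writer field matches reader weight
  height (writer side), unknown to reader
  => backward: COMPATIBLE
forward on Invoice — v1 reading data written by v2:
  string -> string, writer required: city aligns to city
  string -> string, writer required: locale aligns to locale
  int32 -> int32, writer optional: seq aligns to seq
  bytes -> bytes, writer optional: payload aligns to payload
  int32 -> int32, writer required: id aligns to id
  no writer field matches reader height
  weight (writer side), unknown to reader
  => forward: COMPATIBLE
decode (reader v2):
  city := "beta"
  locale := "delta"
  seq := -7
  payload := 0xBEEF
  id := 12
  weight := null (missing; optional => null)
  writer height: no reader field; dropped
  => decoded: {"city": "beta", "locale": "delta", "seq": -7, "payload": 0xBEEF, "id": 12, "weight": null}

backward: COMPATIBLE []; forward: COMPATIBLE []; decoded: {"city": "beta", "locale": "delta", "seq": -7, "payload": 0xBEEF, "id": 12, "weight": null}


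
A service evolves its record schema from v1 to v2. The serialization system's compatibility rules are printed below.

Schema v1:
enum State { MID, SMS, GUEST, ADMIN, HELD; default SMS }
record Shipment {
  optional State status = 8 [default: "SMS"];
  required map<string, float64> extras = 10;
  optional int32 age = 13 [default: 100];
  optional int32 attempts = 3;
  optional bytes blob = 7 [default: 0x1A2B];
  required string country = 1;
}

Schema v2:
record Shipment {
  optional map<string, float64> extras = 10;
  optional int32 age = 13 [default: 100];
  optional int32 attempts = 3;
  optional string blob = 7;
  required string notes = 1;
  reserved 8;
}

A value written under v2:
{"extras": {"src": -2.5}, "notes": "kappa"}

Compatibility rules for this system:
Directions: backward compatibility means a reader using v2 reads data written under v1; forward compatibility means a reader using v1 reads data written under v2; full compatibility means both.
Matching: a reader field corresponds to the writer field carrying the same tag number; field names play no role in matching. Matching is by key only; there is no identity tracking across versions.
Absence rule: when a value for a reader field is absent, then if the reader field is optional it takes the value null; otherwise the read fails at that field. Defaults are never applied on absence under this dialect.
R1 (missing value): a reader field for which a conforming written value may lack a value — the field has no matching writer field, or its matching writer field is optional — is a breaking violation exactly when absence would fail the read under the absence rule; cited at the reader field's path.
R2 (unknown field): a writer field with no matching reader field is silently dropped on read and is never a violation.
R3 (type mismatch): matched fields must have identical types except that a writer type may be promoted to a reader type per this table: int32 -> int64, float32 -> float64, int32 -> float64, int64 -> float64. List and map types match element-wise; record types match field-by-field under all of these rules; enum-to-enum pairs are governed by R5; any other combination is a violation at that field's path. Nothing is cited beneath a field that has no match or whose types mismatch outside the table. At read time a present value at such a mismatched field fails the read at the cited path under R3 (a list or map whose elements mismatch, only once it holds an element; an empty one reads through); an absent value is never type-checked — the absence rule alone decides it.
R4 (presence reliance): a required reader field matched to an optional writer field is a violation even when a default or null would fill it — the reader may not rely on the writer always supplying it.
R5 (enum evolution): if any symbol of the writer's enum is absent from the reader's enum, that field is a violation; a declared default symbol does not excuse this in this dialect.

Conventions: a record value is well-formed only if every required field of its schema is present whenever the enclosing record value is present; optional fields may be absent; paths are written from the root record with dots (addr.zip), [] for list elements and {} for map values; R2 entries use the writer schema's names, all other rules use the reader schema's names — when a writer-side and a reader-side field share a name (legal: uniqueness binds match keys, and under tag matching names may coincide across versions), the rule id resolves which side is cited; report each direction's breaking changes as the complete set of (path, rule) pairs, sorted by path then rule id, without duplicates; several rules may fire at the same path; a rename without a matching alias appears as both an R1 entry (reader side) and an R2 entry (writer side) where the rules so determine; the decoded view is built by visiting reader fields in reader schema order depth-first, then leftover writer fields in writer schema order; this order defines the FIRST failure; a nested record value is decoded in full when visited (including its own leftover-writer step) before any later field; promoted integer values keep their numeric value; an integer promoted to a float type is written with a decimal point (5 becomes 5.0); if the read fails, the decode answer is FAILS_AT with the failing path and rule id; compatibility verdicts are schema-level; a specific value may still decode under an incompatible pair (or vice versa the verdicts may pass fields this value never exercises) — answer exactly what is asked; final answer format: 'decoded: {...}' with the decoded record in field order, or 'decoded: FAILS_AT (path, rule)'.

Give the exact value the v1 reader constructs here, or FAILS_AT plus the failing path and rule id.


decoded: {"status": null, "extras": {"src": -2.5}, "age": null, "attempts": null, "blob": null, "country": "kappa"}

arrows below run writer -> reader for Shipment
migrating the Shipment value to v1:
  status := null (not supplied -> null)
  extras := {"src": -2.5}
  age := null (not supplied -> null)
  attempts := null (not supplied -> null)
  blob := null (not supplied -> null)
  country := "kappa" (from writer notes)
  => decoded: {"status": null, "extras": {"src": -2.5}, "age": null, "attempts": null, "blob": null, "country": "kappa"}
diffs on Shipment not affecting the asked answer:
  removed field status from record Shipment (its key 8 joins the reserved list) -> no rule fires on it and the decoded Shipment view is identical with or without it
  field blob in record Shipment: type bytes changed to string (its default is dropped) -> affects the rule determinations only; this particular Shipment value decodes identically
  field extras in record Shipment: required changed to optional -> affects the rule determinations only; this particular Shipment value decodes identically
  renamed field country to notes in record Shipment -> no rule fires on it and the decoded Shipment view is identical with or without it


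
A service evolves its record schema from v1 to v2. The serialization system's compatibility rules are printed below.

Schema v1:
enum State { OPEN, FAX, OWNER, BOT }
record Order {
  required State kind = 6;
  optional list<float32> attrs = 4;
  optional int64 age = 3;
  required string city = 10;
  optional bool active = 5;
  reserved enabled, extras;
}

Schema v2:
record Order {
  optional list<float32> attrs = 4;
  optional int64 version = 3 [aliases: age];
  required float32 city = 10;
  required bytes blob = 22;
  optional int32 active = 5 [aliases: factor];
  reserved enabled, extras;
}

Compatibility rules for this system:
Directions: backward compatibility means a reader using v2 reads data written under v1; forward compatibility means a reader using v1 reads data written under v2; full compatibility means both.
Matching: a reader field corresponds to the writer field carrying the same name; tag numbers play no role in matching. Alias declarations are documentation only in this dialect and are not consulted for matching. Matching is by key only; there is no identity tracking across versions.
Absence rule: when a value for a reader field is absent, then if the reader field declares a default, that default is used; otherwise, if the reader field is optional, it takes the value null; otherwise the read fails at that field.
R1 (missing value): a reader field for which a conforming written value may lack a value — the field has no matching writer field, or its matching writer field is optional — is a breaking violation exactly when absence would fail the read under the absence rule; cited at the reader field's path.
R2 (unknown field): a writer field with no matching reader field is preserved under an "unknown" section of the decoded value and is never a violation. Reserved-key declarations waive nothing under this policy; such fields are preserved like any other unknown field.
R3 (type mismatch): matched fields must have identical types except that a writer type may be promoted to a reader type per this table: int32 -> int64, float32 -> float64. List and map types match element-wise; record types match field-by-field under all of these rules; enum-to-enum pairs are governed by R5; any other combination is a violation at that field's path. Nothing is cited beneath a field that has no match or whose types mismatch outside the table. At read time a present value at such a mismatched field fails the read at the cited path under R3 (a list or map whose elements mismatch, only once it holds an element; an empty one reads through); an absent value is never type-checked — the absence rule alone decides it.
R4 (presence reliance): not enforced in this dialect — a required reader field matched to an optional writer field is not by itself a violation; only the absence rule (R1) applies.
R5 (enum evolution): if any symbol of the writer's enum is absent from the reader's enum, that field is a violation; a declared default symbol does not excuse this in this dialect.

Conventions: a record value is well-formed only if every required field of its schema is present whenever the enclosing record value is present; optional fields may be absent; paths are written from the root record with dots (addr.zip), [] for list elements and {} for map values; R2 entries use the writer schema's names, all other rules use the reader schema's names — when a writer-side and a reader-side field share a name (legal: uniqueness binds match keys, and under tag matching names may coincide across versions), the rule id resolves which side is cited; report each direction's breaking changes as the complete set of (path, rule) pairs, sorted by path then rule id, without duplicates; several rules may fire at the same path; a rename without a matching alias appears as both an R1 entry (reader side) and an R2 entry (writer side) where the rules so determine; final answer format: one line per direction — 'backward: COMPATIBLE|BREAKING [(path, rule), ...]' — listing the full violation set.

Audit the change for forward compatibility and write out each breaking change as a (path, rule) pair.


forward: BREAKING [(active, R3), (city, R3), (kind, R1)]

each type pair in Order: writer, then reader
forward for Order (reader v1, writer v2):
  kind: no writer-side match
  writer optional, list<float32> -> list<float32>: reader attrs maps from writer attrs
  age: no writer-side match
  writer required, float32 -> string: reader city maps from writer city
  writer optional, int32 -> bool: reader active maps from writer active
  writer field version has no reader counterpart
  writer field blob has no reader counterpart
  R3 fires at active
  R3 fires at city
  R1 fires at kind
  => forward verdict for Order: BREAKING, 3 violation(s)
ruling out the remaining Order differences:
  added field blob to record Order: required bytes, tag 22 (in v2 it sits immediately before active) -> affects backward compatibility only, which is not asked
  renamed field age to version in record Order (alias age declared on the renamed field) -> fires no rule on Order, leaving the asked answer as it is


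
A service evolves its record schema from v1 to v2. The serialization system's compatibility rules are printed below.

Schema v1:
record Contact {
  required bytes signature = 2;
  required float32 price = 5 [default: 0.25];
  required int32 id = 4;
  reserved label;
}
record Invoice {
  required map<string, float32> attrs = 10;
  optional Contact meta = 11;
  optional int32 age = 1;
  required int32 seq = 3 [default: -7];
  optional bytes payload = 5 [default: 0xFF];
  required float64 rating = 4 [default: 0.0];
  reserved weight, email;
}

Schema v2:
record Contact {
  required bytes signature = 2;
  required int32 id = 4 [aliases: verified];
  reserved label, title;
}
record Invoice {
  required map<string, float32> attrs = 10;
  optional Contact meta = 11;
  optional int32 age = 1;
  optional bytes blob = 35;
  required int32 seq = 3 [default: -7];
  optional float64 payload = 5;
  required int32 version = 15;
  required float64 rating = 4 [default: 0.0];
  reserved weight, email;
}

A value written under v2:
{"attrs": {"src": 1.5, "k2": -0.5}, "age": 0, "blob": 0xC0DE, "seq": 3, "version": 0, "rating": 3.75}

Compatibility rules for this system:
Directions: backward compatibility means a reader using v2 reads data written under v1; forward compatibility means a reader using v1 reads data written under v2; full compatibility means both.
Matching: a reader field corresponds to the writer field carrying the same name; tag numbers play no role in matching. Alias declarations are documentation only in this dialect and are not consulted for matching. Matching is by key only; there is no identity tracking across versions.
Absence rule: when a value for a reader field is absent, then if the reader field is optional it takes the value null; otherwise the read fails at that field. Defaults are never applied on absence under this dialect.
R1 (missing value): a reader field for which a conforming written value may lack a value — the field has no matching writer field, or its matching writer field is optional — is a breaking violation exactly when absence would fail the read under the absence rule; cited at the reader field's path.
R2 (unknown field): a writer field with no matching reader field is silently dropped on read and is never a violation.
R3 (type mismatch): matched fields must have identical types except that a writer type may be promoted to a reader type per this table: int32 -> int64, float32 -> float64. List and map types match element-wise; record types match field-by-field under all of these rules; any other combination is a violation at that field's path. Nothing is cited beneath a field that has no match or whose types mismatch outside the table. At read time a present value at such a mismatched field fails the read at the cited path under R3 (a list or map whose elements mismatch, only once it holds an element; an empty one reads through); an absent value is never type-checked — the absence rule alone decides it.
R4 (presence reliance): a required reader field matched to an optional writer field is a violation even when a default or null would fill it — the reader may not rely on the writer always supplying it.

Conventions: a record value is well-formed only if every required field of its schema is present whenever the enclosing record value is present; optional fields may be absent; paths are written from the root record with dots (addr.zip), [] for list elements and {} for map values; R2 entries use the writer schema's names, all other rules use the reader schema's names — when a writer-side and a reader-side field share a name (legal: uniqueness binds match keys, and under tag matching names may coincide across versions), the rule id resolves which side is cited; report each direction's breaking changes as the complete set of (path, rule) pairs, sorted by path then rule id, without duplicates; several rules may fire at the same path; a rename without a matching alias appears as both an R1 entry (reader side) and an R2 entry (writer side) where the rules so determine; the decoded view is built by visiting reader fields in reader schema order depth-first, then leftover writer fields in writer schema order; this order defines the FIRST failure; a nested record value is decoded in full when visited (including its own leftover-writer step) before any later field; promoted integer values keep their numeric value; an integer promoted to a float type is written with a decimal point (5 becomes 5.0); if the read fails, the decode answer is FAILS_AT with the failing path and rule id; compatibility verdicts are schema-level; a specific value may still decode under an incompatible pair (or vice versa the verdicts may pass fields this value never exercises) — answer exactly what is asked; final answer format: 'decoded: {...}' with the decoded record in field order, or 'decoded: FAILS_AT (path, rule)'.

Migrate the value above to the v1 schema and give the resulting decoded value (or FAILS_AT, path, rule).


decoded: {"attrs": {"src": 1.5, "k2": -0.5}, "meta": null, "age": 0, "seq": 3, "payload": null, "rating": 3.75}

each type pair in Invoice: writer, then reader
migrating the Invoice value to v1:
  attrs := {"src": 1.5, "k2": -0.5}
  meta := null (missing; optional => null)
  age := 0
  seq := 3
  payload := null (missing; optional => null)
  rating := 3.75
  writer blob: no reader field; dropped
  writer version: no reader field; dropped
  => decoded: {"attrs": {"src": 1.5, "k2": -0.5}, "meta": null, "age": 0, "seq": 3, "payload": null, "rating": 3.75}
checking off the Invoice differences that do not matter here:
  added field version to record Invoice: required int32, tag 15 (in v2 it sits immediately before rating) -> matters for Invoice compatibility verdicts, not for this value's decode
  field payload in record Invoice: type bytes changed to float64 (its default is dropped) -> matters for Invoice compatibility verdicts, not for this value's decode
  removed field price from record Contact -> matters for Invoice compatibility verdicts, not for this value's decode
  added field blob to record Invoice: optional bytes, tag 35 (in v2 it sits immediately before seq) -> no rule fires on it and the decoded Invoice view is identical with or without it


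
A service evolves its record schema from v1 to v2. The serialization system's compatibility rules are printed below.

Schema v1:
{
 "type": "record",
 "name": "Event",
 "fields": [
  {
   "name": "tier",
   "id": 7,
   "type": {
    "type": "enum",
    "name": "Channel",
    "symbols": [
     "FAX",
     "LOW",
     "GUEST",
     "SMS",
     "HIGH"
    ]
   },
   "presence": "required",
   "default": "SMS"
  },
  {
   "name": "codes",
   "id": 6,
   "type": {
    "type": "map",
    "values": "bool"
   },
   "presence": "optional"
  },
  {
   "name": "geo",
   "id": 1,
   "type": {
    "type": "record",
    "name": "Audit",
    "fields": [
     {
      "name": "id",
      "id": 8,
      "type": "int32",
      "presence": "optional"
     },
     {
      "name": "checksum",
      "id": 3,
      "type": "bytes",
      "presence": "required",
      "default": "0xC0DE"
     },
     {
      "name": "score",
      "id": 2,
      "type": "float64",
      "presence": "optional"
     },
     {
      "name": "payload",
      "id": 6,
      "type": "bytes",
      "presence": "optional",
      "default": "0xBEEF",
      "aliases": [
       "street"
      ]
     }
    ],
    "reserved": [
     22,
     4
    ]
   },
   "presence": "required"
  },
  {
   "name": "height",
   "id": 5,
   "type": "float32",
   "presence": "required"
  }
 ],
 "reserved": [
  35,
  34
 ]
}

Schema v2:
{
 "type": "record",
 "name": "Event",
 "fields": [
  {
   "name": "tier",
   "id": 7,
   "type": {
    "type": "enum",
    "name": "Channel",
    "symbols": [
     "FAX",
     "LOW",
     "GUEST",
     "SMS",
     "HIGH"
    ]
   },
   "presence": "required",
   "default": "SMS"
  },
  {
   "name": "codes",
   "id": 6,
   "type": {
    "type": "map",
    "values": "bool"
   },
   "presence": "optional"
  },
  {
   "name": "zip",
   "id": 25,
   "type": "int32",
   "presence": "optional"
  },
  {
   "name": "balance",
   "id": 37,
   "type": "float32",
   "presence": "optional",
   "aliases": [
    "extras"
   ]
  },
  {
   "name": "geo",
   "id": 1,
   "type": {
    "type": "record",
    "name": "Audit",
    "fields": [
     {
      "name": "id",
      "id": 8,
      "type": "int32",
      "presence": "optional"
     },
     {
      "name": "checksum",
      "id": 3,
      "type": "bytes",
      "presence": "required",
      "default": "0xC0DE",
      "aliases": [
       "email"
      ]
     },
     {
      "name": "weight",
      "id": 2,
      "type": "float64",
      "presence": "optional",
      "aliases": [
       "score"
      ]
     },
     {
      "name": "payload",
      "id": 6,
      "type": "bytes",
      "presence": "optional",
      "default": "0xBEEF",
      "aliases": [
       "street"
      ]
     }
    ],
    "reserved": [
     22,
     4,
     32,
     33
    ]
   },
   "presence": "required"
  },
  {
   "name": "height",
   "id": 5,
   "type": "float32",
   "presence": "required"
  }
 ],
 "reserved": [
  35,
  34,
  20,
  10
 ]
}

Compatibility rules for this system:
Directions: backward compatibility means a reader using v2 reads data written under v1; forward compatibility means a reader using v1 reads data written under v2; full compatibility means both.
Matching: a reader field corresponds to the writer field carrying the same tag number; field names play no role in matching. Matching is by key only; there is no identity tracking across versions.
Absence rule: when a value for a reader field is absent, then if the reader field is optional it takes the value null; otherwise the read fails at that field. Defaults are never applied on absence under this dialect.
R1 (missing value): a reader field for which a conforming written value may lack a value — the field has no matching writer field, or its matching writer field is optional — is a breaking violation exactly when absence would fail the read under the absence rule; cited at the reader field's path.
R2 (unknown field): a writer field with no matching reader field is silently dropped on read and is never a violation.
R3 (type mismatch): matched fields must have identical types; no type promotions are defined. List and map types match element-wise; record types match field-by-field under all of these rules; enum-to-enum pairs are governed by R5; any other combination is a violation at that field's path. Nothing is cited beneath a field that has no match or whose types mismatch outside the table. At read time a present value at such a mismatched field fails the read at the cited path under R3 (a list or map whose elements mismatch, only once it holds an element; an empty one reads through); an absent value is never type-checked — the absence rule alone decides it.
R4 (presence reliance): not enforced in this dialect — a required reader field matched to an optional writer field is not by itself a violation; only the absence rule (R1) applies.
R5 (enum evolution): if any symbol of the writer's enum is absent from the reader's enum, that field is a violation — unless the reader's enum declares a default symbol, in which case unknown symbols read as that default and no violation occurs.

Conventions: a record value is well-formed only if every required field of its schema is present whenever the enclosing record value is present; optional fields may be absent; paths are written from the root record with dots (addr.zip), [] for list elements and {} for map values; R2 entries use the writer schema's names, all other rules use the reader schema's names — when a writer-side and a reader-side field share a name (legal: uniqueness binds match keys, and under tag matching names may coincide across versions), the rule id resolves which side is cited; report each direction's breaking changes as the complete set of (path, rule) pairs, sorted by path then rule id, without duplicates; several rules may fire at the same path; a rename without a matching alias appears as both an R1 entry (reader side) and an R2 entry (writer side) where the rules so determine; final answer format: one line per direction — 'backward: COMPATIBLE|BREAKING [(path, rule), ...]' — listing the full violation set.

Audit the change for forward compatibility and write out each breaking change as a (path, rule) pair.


forward: COMPATIBLE []

in Event below, arrows point writer -> reader
forward on Event — v1 reading data written by v2:
  tier: paired with writer tier (Channel -> Channel; writer required)
  codes: paired with writer codes (map<string, bool> -> map<string, bool>; writer optional)
  geo: paired with writer geo (Audit -> Audit; writer required)
  height: paired with writer height (float32 -> float32; writer required)
  leftover writer field: zip
  leftover writer field: balance
  geo.id: paired with writer geo.id (int32 -> int32; writer optional)
  geo.checksum: paired with writer geo.checksum (bytes -> bytes; writer required)
  geo.score: paired with writer geo.weight (float64 -> float64; writer optional)
  geo.payload: paired with writer geo.payload (bytes -> bytes; writer optional)
  => no violations; forward on Event: COMPATIBLE
diffs on Event not affecting the asked answer:
  added field zip to record Event: optional int32, tag 25 (in v2 it sits immediately before geo) -> fires no rule on Event, leaving the asked answer as it is
  added field balance to record Event: optional float32, tag 37 (in v2 it sits immediately before geo) -> fires no rule on Event, leaving the asked answer as it is
  renamed field score to weight in record Audit (alias score declared on the renamed field) -> fires no rule on Event, leaving the asked answer as it is
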